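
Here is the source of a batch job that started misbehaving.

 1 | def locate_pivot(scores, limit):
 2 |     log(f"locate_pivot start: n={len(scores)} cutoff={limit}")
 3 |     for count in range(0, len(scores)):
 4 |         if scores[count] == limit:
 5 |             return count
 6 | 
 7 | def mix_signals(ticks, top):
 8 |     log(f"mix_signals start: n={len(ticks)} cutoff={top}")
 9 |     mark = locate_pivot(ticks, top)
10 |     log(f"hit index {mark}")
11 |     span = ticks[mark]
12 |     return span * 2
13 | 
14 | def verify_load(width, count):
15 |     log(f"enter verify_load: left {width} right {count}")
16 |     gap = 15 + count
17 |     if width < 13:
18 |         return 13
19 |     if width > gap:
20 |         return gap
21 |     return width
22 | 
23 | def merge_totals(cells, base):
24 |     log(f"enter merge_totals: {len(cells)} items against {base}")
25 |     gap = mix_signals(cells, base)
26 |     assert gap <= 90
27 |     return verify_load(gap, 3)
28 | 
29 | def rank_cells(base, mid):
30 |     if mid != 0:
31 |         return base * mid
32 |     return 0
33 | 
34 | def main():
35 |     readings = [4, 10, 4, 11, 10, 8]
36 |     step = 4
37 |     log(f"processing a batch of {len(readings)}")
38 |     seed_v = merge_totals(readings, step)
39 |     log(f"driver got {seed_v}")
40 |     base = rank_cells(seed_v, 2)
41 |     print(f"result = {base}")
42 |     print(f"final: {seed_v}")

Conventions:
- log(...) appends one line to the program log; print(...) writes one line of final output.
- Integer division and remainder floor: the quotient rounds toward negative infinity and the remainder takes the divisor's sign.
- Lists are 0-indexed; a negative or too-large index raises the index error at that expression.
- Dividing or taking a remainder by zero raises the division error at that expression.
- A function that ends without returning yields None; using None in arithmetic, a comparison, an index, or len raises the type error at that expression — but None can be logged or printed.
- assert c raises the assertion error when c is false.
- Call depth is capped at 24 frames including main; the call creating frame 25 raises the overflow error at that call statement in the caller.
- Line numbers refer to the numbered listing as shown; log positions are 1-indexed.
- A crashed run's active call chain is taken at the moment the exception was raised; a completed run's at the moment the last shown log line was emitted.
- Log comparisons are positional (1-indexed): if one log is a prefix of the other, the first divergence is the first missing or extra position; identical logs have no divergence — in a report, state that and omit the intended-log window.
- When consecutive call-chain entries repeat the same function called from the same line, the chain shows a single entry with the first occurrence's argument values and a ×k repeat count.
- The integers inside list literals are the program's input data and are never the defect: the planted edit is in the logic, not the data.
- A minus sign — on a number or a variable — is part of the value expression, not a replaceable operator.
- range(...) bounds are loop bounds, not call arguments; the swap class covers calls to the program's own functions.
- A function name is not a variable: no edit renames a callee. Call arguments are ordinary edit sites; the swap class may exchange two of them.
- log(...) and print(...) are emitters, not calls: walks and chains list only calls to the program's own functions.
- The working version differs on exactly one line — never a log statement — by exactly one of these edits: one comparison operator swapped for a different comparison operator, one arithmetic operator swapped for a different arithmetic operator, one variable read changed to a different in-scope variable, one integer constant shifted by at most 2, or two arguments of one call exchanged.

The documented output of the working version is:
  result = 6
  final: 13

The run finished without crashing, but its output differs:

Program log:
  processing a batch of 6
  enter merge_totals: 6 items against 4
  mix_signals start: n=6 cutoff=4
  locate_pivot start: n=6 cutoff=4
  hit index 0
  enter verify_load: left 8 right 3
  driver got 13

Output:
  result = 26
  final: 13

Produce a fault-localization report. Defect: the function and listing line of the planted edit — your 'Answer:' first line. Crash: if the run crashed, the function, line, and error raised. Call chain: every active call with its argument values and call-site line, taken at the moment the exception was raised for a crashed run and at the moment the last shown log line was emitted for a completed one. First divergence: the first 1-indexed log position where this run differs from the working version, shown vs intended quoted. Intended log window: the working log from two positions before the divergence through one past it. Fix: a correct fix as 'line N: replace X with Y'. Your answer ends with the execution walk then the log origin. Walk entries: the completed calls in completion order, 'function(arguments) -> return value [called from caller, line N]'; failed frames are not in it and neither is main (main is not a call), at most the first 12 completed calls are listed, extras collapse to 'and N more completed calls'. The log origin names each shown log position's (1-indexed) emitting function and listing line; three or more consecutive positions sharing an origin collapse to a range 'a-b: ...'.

Answer: the defect is in rank_cells at line 31.
Key fact: No log line changed; the fault shows up purely in the output.
Call chain: main.
First divergence: there is none — every log position agrees.
Execution walk:
  locate_pivot([4, 10, 4, 11, 10, 8], 4) -> 0  [called from mix_signals, line 9]
  mix_signals([4, 10, 4, 11, 10, 8], 4) -> 8  [called from merge_totals, line 25]
  verify_load(8, 3) -> 13  [called from merge_totals, line 27]
  merge_totals([4, 10, 4, 11, 10, 8], 4) -> 13  [called from main, line 38]
  rank_cells(13, 2) -> 26  [called from main, line 40]
Origin of each log line:
  1: from main, line 37
  2: from merge_totals, line 24
  3: from mix_signals, line 8
  4: from locate_pivot, line 2
  5: from mix_signals, line 10
  6: from verify_load, line 15
  7: from main, line 39
A correct fix: line 31: replace `*` with `//`.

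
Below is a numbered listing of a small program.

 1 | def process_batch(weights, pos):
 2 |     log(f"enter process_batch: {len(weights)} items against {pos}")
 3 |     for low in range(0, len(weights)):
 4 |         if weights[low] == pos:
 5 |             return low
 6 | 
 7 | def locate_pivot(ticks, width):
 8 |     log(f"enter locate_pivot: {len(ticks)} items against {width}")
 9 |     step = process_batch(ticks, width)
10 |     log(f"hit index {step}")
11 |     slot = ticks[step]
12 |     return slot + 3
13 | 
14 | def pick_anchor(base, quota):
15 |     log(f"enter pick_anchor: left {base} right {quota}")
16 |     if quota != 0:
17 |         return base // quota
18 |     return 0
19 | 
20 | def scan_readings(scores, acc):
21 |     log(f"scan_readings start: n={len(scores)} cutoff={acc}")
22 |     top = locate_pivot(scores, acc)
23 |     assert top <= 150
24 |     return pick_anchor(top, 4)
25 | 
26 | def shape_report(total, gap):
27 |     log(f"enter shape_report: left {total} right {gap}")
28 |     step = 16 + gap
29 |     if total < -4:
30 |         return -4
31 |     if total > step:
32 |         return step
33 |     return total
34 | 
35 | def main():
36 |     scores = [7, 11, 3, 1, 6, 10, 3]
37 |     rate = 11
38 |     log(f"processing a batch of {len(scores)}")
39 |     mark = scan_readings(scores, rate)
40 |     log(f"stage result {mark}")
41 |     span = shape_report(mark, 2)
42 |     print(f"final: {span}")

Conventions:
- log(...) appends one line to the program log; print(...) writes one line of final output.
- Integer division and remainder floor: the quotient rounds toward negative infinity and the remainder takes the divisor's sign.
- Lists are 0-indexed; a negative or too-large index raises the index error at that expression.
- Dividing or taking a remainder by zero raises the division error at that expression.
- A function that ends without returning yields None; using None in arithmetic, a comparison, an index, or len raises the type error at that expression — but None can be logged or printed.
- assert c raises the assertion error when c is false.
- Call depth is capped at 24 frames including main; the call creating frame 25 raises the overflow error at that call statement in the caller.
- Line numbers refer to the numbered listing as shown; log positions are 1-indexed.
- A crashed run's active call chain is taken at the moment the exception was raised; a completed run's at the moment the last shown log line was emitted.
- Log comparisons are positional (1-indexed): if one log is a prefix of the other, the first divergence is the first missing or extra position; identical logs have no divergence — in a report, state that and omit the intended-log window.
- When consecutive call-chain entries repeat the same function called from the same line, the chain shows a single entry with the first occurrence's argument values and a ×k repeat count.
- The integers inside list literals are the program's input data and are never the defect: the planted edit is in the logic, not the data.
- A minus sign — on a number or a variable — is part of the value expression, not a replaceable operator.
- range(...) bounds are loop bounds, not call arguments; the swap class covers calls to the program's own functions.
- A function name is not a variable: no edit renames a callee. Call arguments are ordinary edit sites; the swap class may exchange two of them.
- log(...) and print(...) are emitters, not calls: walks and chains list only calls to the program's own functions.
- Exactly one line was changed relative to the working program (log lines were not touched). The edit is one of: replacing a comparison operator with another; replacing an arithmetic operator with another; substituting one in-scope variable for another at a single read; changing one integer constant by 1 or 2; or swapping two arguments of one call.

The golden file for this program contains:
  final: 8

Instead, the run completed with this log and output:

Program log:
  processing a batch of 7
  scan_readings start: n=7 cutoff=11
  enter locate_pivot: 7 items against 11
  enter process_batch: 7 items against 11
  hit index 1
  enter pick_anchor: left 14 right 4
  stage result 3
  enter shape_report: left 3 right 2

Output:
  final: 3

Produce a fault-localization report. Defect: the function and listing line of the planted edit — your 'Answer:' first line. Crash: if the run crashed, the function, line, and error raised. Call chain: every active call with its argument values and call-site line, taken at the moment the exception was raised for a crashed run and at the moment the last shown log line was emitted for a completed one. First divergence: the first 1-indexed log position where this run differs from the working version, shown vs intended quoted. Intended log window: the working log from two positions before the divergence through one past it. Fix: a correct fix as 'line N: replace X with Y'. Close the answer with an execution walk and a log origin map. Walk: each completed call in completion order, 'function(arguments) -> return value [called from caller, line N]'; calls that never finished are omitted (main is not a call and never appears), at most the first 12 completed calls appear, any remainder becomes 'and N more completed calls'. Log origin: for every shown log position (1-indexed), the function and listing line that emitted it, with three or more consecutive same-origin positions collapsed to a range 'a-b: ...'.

Answer: the defect is in locate_pivot at line 12.
Core observation: Position 6 is the first bad log line: 'enter pick_anchor: left 14 right 4' should read 'enter pick_anchor: left 33 right 4'.
Call chain: main -> shape_report(3, 2) (called at line 41).
First divergence: position 6 — shown 'enter pick_anchor: left 14 right 4', intended 'enter pick_anchor: left 33 right 4'.
Intended log window:
  4: enter process_batch: 7 items against 11
  5: hit index 1
  6: enter pick_anchor: left 33 right 4
  7: stage result 8
Execution walk:
  process_batch([7, 11, 3, 1, 6, 10, 3], 11) -> 1  [called from locate_pivot, line 9]
  locate_pivot([7, 11, 3, 1, 6, 10, 3], 11) -> 14  [called from scan_readings, line 22]
  pick_anchor(14, 4) -> 3  [called from scan_readings, line 24]
  scan_readings([7, 11, 3, 1, 6, 10, 3], 11) -> 3  [called from main, line 39]
  shape_report(3, 2) -> 3  [called from main, line 41]
Origin of each log line:
  1: from main, line 38
  2: from scan_readings, line 21
  3: from locate_pivot, line 8
  4: from process_batch, line 2
  5: from locate_pivot, line 10
  6: from pick_anchor, line 15
  7: from main, line 40
  8: from shape_report, line 27
A correct fix: line 12: replace `+` with `*`.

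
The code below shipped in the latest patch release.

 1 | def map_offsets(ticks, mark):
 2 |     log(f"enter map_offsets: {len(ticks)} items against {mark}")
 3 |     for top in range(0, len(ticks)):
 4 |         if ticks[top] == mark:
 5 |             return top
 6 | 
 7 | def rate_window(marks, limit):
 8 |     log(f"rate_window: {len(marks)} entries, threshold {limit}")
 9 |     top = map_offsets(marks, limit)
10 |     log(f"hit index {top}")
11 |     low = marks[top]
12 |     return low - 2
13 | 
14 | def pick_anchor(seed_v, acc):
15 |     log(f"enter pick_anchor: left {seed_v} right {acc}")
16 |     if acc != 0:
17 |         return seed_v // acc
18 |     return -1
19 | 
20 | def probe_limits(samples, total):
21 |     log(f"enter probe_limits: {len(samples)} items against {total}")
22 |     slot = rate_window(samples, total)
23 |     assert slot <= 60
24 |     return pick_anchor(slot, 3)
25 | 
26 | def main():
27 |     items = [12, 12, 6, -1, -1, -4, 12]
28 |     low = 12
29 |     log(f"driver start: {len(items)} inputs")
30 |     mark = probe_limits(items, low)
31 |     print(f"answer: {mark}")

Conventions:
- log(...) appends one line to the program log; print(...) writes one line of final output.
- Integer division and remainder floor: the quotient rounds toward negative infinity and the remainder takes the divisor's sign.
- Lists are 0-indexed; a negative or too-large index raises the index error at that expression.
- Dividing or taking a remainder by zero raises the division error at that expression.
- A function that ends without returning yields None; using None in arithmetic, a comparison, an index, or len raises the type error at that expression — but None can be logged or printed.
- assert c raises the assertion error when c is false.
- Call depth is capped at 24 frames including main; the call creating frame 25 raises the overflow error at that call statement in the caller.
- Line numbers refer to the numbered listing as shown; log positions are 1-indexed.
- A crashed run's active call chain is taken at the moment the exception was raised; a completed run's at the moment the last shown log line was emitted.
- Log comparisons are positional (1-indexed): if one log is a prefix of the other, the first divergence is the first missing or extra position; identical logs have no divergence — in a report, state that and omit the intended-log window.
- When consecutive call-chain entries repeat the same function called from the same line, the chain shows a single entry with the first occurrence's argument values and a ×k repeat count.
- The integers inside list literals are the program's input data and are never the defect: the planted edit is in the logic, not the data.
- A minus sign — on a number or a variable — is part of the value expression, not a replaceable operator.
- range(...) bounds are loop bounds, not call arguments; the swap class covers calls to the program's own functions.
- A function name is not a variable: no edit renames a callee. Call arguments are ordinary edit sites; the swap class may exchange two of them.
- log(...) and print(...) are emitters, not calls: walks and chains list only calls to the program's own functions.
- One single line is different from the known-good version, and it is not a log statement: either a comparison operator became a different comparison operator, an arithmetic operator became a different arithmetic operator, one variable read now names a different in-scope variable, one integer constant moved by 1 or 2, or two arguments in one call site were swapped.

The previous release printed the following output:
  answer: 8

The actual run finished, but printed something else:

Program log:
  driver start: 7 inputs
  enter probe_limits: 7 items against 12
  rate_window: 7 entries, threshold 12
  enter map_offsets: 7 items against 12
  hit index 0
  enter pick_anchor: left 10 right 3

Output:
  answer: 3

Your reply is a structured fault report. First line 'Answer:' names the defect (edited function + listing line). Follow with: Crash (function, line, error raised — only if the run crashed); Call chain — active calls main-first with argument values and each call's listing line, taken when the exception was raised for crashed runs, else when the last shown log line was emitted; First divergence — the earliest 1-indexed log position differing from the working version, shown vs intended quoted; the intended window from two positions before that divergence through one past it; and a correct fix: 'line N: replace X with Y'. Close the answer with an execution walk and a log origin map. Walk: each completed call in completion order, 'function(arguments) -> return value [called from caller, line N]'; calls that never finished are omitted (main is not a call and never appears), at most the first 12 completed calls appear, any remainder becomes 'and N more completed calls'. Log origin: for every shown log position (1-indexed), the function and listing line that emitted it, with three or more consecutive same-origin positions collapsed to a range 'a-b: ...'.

Answer: the defect is in rate_window at line 12.
Key fact: Position 6 is the first bad log line: 'enter pick_anchor: left 10 right 3' should read 'enter pick_anchor: left 24 right 3'.
Call chain: main -> probe_limits([12, 12, 6, -1, -1, -4, 12], 12) (called at line 30) -> pick_anchor(10, 3) (called at line 24).
First divergence: position 6 — shown 'enter pick_anchor: left 10 right 3', intended 'enter pick_anchor: left 24 right 3'.
Intended log window:
  4: enter map_offsets: 7 items against 12
  5: hit index 0
  6: enter pick_anchor: left 24 right 3
Execution walk:
  map_offsets([12, 12, 6, -1, -1, -4, 12], 12) -> 0  [called from rate_window, line 9]
  rate_window([12, 12, 6, -1, -1, -4, 12], 12) -> 10  [called from probe_limits, line 22]
  pick_anchor(10, 3) -> 3  [called from probe_limits, line 24]
  probe_limits([12, 12, 6, -1, -1, -4, 12], 12) -> 3  [called from main, line 30]
Log origins:
  1: logged in main at line 29
  2: logged in probe_limits at line 21
  3: logged in rate_window at line 8
  4: logged in map_offsets at line 2
  5: logged in rate_window at line 10
  6: logged in pick_anchor at line 15
A correct fix: line 12: replace `-` with `*`.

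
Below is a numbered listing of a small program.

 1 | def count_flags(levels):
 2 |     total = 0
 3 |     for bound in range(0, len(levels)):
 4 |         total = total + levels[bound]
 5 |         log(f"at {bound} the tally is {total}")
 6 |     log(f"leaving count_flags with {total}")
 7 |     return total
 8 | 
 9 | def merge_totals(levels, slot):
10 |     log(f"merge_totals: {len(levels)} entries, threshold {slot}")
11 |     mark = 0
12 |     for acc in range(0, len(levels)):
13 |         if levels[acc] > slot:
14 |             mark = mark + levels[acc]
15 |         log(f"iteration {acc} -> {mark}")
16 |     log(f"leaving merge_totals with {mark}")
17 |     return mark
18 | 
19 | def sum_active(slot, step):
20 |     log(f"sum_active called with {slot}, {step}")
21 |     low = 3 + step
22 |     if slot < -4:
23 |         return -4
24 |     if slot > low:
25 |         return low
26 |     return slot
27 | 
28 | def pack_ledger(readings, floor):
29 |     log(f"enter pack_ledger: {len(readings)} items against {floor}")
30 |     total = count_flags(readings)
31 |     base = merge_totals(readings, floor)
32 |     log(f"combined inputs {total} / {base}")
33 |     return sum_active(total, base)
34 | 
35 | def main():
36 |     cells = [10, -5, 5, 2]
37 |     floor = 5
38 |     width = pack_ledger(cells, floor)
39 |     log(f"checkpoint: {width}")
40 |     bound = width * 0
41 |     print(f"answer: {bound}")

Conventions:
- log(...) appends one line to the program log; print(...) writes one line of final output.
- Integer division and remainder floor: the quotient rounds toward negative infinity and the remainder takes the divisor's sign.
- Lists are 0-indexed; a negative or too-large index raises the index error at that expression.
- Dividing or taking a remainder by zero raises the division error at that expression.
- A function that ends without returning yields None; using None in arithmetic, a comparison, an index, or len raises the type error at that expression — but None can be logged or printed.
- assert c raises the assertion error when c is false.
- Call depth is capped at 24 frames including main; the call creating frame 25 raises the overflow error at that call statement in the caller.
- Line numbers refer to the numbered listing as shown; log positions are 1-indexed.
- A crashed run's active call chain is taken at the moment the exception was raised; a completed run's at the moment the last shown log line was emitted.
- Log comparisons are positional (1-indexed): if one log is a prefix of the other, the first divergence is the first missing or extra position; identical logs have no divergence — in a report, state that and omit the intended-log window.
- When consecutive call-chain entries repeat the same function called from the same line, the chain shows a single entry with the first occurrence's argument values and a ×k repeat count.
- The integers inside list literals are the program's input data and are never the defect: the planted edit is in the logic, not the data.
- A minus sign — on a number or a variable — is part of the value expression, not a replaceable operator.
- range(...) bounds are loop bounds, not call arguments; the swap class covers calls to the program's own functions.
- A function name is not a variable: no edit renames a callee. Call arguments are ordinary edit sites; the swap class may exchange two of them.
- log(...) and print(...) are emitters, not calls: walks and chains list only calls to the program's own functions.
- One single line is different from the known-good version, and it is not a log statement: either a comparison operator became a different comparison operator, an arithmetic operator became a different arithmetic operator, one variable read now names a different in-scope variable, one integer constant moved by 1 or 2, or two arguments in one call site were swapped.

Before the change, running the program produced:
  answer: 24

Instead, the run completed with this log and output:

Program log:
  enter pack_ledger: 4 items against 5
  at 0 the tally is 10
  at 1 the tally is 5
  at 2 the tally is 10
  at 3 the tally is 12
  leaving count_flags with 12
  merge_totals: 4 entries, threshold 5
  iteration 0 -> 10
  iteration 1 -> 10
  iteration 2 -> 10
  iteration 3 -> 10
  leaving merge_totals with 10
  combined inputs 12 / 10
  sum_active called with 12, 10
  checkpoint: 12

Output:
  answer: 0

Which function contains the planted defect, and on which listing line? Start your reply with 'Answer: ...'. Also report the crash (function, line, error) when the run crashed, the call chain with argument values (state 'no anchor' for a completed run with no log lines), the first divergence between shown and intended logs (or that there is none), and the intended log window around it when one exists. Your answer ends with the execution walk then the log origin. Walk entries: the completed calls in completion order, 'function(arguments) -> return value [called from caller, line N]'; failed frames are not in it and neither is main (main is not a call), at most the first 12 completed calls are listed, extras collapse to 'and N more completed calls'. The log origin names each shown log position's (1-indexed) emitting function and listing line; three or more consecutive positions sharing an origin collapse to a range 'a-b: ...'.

Answer: the defect is in main at line 40.
Key observation: The logs agree in full; only the final output differs.
Call chain: main.
First divergence: none (the log streams are identical).
Execution walk:
  count_flags([10, -5, 5, 2]) -> 12  [called from pack_ledger, line 30]
  merge_totals([10, -5, 5, 2], 5) -> 10  [called from pack_ledger, line 31]
  sum_active(12, 10) -> 12  [called from pack_ledger, line 33]
  pack_ledger([10, -5, 5, 2], 5) -> 12  [called from main, line 38]
Origin of each log line:
  1: emitted by pack_ledger (line 29)
  2-5: emitted by count_flags (line 5)
  6: emitted by count_flags (line 6)
  7: emitted by merge_totals (line 10)
  8-11: emitted by merge_totals (line 15)
  12: emitted by merge_totals (line 16)
  13: emitted by pack_ledger (line 32)
  14: emitted by sum_active (line 20)
  15: emitted by main (line 39)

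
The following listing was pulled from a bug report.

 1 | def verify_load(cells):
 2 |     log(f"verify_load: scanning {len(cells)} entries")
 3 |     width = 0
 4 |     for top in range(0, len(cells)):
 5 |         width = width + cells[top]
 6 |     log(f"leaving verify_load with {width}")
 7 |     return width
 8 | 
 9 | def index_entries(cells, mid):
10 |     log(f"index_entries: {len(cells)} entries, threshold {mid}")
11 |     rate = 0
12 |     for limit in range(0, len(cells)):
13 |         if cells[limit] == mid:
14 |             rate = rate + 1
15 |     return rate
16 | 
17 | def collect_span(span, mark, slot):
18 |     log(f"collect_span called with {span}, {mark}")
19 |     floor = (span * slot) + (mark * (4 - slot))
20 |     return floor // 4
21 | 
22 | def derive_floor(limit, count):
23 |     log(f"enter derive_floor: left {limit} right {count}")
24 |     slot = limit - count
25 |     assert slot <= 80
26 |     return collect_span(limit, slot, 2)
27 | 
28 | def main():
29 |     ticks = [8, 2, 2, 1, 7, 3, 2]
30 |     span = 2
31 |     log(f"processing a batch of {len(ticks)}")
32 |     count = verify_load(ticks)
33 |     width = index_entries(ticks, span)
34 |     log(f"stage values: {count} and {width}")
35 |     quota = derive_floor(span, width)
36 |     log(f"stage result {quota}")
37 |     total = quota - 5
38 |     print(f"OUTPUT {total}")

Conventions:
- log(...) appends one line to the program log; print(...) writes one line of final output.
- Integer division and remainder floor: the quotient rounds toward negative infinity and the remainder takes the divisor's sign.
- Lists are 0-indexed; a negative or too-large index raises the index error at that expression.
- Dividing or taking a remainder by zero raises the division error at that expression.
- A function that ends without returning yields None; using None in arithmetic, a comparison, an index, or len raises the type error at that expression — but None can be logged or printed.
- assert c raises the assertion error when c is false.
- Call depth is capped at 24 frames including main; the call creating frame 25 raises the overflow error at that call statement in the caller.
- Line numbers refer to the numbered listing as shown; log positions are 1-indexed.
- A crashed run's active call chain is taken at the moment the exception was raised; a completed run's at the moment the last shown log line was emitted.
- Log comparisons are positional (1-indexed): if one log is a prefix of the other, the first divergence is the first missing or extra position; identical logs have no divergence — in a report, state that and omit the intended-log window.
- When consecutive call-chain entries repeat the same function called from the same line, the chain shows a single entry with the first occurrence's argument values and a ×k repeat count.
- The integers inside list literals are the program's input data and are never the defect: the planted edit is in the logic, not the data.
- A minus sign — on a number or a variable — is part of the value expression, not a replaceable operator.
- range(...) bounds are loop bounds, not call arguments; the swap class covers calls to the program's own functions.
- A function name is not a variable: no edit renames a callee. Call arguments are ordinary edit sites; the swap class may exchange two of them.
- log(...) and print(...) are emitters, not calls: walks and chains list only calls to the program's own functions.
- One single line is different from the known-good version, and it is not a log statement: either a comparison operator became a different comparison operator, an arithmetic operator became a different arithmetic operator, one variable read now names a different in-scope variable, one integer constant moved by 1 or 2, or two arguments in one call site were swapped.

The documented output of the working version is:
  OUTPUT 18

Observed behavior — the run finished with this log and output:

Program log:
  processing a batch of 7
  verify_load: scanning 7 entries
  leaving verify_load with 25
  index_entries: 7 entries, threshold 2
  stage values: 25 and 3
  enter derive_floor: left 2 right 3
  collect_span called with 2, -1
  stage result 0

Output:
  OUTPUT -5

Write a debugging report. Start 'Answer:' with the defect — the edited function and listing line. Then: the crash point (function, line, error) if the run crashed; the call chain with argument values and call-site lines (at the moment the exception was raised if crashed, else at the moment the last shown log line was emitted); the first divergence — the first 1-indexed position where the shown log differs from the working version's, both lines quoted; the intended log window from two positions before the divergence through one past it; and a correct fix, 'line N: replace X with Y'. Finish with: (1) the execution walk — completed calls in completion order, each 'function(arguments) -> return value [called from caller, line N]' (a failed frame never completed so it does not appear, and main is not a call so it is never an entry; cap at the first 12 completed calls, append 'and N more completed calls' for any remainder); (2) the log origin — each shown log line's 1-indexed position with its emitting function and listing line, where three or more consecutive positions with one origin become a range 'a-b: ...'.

Answer: the defect is in main at line 35.
Core observation: The log first diverges at position 6: the faulty run prints 'enter derive_floor: left 2 right 3' where the working version prints 'enter derive_floor: left 25 right 3'.
Call chain: main.
First divergence: position 6 — the shown line 'enter derive_floor: left 2 right 3' should read 'enter derive_floor: left 25 right 3'.
Intended log window:
  4: index_entries: 7 entries, threshold 2
  5: stage values: 25 and 3
  6: enter derive_floor: left 25 right 3
  7: collect_span called with 25, 22
Execution walk:
  verify_load([8, 2, 2, 1, 7, 3, 2]) -> 25  [called from main, line 32]
  index_entries([8, 2, 2, 1, 7, 3, 2], 2) -> 3  [called from main, line 33]
  collect_span(2, -1, 2) -> 0  [called from derive_floor, line 26]
  derive_floor(2, 3) -> 0  [called from main, line 35]
Log line origins:
  1: emitted by main (line 31)
  2: emitted by verify_load (line 2)
  3: emitted by verify_load (line 6)
  4: emitted by index_entries (line 10)
  5: emitted by main (line 34)
  6: emitted by derive_floor (line 23)
  7: emitted by collect_span (line 18)
  8: emitted by main (line 36)
A correct fix: line 35: replace `span` with `count`.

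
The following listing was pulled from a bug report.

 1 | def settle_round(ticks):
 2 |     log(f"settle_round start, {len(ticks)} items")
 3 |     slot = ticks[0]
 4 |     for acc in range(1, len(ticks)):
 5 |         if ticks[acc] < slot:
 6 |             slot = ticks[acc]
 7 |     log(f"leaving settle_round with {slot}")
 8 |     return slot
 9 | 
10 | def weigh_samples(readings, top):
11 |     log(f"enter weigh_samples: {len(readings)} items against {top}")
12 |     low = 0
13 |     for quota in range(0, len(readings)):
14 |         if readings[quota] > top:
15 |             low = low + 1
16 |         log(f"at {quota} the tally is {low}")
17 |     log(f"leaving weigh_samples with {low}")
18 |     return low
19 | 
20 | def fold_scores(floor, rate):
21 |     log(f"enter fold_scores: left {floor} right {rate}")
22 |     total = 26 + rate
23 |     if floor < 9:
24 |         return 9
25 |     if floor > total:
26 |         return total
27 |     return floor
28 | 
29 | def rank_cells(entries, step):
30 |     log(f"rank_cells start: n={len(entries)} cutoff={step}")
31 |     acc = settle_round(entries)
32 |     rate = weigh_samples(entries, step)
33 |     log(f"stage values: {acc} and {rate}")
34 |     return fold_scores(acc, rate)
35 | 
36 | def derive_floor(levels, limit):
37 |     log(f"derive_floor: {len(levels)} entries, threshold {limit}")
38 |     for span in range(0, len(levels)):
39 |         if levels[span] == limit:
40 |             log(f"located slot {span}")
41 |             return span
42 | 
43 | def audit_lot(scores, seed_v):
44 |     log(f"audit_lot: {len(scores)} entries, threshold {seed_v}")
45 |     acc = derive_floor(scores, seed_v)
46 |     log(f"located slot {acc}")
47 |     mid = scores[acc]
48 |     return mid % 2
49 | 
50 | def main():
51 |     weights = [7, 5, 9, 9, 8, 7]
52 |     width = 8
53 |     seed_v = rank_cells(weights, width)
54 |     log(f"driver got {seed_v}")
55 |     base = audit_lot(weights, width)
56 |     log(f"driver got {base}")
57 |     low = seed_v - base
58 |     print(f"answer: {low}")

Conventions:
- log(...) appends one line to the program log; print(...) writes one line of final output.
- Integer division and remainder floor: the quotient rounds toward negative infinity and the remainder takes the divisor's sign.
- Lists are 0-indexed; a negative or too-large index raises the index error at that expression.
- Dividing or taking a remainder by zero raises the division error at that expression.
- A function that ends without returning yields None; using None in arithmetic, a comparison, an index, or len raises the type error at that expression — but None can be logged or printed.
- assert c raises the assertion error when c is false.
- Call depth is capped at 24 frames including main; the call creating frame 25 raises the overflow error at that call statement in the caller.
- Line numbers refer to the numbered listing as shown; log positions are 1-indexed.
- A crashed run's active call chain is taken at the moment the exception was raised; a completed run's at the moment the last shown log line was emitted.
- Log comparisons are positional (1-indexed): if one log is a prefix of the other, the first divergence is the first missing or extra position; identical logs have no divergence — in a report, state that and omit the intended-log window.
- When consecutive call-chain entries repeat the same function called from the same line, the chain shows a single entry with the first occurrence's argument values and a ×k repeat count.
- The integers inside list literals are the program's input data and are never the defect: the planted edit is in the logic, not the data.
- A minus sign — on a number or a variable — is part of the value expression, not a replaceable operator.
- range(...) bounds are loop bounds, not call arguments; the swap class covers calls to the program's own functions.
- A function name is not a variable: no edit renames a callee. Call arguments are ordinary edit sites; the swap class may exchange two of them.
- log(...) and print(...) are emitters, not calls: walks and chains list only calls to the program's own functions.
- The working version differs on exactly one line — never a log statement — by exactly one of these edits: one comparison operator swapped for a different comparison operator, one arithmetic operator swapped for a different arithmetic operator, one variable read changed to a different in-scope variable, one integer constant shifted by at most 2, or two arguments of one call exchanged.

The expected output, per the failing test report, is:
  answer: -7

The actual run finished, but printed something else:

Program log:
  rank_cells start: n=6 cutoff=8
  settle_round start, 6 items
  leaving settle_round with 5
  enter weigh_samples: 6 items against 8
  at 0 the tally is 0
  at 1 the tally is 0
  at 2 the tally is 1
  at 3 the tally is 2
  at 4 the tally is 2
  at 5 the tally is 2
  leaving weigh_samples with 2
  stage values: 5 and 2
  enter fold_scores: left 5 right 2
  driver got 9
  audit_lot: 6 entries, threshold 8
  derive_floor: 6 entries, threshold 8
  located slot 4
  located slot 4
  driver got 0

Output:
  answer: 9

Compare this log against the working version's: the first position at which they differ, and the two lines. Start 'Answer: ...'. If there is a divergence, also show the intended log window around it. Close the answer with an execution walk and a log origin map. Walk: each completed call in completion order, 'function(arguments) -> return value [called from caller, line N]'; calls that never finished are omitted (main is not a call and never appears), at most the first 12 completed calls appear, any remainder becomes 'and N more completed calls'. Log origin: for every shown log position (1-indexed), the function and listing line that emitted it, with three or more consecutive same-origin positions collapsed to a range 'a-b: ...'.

Answer: position 19 — shown 'driver got 0', intended 'driver got 16'.
Intended log window:
  17: located slot 4
  18: located slot 4
  19: driver got 16
Execution walk:
  settle_round([7, 5, 9, 9, 8, 7]) -> 5  [called from rank_cells, line 31]
  weigh_samples([7, 5, 9, 9, 8, 7], 8) -> 2  [called from rank_cells, line 32]
  fold_scores(5, 2) -> 9  [called from rank_cells, line 34]
  rank_cells([7, 5, 9, 9, 8, 7], 8) -> 9  [called from main, line 53]
  derive_floor([7, 5, 9, 9, 8, 7], 8) -> 4  [called from audit_lot, line 45]
  audit_lot([7, 5, 9, 9, 8, 7], 8) -> 0  [called from main, line 55]
Log origin:
  1 — rank_cells, line 30
  2 — settle_round, line 2
  3 — settle_round, line 7
  4 — weigh_samples, line 11
  5-10 — weigh_samples, line 16
  11 — weigh_samples, line 17
  12 — rank_cells, line 33
  13 — fold_scores, line 21
  14 — main, line 54
  15 — audit_lot, line 44
  16 — derive_floor, line 37
  17 — derive_floor, line 40
  18 — audit_lot, line 46
  19 — main, line 56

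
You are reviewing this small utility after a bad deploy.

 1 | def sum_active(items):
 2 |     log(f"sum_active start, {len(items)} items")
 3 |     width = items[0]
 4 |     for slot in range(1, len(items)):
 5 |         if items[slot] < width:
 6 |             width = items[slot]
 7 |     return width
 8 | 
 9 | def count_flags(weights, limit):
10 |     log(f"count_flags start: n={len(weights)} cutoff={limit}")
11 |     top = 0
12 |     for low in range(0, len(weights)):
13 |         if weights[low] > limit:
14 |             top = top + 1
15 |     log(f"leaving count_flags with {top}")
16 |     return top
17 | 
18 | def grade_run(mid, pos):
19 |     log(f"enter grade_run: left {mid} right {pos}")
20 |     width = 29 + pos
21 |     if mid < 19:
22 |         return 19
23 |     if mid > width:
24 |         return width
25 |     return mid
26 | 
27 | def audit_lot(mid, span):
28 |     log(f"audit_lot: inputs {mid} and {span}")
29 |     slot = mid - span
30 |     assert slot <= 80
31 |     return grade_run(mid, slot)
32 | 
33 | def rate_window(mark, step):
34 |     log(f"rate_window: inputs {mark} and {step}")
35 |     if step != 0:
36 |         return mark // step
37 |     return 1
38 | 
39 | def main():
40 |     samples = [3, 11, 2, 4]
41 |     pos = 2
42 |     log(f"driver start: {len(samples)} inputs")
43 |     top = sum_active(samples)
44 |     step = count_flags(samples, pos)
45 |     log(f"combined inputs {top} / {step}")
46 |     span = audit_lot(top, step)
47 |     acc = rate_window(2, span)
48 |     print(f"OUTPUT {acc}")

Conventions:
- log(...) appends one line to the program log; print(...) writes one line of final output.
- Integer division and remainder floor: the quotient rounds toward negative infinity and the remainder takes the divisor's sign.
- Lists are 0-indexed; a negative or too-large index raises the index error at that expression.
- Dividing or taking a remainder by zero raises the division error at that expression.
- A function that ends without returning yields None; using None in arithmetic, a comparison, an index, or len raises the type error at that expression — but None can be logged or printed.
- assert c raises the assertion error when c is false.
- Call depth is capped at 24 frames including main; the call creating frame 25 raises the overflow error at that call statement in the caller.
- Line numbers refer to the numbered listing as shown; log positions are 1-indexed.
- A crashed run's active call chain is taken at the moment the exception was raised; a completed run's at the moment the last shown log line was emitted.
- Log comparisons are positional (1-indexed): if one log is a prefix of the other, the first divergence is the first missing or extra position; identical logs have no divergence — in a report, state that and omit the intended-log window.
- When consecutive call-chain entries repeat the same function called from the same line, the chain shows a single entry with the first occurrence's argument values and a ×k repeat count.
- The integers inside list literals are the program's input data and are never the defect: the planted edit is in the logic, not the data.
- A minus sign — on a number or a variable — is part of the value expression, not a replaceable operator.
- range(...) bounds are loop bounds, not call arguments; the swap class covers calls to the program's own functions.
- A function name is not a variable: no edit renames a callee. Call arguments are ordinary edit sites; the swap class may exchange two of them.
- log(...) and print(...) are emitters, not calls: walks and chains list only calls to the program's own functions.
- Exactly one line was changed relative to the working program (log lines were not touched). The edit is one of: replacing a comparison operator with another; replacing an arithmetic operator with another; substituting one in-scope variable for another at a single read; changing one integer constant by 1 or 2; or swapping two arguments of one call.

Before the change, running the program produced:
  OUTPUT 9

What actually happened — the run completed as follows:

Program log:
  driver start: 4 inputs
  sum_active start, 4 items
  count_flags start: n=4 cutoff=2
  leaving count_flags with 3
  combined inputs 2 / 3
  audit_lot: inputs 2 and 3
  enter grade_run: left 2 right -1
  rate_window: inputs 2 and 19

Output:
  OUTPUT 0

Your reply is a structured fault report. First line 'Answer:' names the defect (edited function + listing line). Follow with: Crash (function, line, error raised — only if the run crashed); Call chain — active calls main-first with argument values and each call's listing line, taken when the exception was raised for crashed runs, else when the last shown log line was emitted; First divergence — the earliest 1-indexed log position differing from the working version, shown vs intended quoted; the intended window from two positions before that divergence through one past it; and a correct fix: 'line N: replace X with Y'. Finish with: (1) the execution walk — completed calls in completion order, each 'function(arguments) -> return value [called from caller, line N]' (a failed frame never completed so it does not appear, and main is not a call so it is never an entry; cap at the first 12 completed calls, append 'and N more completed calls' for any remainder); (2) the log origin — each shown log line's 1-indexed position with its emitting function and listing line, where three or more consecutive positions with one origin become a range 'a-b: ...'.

Answer: the defect is in main at line 47.
Key observation: The earliest visible damage is log position 8 — 'rate_window: inputs 2 and 19' rather than the intended 'rate_window: inputs 19 and 2'.
Call chain: main -> rate_window(2, 19) (called at line 47).
First divergence: position 8 — shown 'rate_window: inputs 2 and 19', intended 'rate_window: inputs 19 and 2'.
Intended log window:
  6: audit_lot: inputs 2 and 3
  7: enter grade_run: left 2 right -1
  8: rate_window: inputs 19 and 2
Execution walk:
  sum_active([3, 11, 2, 4]) -> 2  [called from main, line 43]
  count_flags([3, 11, 2, 4], 2) -> 3  [called from main, line 44]
  grade_run(2, -1) -> 19  [called from audit_lot, line 31]
  audit_lot(2, 3) -> 19  [called from main, line 46]
  rate_window(2, 19) -> 0  [called from main, line 47]
Log origin:
  1: from main, line 42
  2: from sum_active, line 2
  3: from count_flags, line 10
  4: from count_flags, line 15
  5: from main, line 45
  6: from audit_lot, line 28
  7: from grade_run, line 19
  8: from rate_window, line 34
A correct fix: line 47: replace `rate_window(2, span)` with `rate_window(span, 2)`.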